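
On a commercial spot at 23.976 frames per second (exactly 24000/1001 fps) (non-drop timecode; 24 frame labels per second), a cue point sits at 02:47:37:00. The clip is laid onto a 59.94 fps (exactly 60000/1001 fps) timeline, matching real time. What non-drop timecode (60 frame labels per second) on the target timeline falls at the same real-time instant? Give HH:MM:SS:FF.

02:47:37:00

Source frame index: (2×3600 + 47×60 + 37) × 24 + 0 = 241368.
Real time: 241368 / (24000/1001) = 10067057/1000 s.
Target frame: (10067057/1000) × (60000/1001) = 603420.
At 60 labels/s: frame 603420 → 02:47:37:00.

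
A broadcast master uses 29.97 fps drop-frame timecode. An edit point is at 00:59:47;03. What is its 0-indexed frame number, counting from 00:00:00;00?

Complete 10-minute blocks: 5, each 17982 frames → 89910.
Remaining 9 whole minutes in the current block: 1800 + 8 × 1798 = 16184 frames.
Within the current minute: 47 × 30 + 3 − 2 = 1411 (labels ;00/;01 skipped at this minute). Total = 89910 + 16184 + 1411 = 107505.

107505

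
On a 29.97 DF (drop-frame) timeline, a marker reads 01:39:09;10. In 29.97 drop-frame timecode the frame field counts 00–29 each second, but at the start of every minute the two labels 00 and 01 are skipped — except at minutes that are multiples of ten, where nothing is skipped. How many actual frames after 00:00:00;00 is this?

As if non-drop at 30 labels/s: (1 × 3600 + 39 × 60 + 9) × 30 + 10 = 178480.
Minute boundaries passed: 99; those not divisible by 10: 99 − 9 = 90; dropped labels = 2 × 90 = 180.
Actual frame index = 178480 − 180 = 178300.

178300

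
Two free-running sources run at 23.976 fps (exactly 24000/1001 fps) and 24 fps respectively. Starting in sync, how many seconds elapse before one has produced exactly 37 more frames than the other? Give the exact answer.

37037/24 seconds

The gap grows by |24 − 24000/1001| = 24/1001 frames per second.
Time for a 37-frame gap: 37 ÷ (24/1001) = 37037/24 s.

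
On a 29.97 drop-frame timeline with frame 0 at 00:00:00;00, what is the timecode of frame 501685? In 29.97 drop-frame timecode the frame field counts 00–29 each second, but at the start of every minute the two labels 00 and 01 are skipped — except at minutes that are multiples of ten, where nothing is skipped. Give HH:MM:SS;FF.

04:38:59;17

Ten DF minutes hold 17982 frames, so frame 501685 lies in block 27 (frames 485514–503495) with 16171 frames into that block.
The block's first minute is 1800 frames and the rest 1798 each; 16171 frames reaches minute 8, so 27 × 18 + 8 × 2 = 502 labels have been skipped so far.
Adding those back, label number 501685 + 502 = 502187 at 30 labels/s is 16739 s + 17 f = 4 h 38 min 59 s frame 17, i.e. 04:38:59;17.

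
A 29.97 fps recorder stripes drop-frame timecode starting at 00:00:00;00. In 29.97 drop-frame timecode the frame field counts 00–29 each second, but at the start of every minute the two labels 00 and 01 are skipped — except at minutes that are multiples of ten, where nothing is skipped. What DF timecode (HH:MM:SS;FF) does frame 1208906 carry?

Ten DF minutes hold 17982 frames, so frame 1208906 lies in block 67 (frames 1204794–1222775) with 4112 frames into that block.
The block's first minute is 1800 frames and the rest 1798 each; 4112 frames reaches minute 2, so 67 × 18 + 2 × 2 = 1210 labels have been skipped so far.
Adding those back, label number 1208906 + 1210 = 1210116 at 30 labels/s is 40337 s + 6 f = 11 h 12 min 17 s frame 6, i.e. 11:12:17;06.

11:12:17;06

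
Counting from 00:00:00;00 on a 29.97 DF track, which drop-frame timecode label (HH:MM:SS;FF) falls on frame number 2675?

00:01:29;07

Each 10-minute DF block holds 10 × 60 × 30 − 9 × 2 = 17982 frames. 2675 ÷ 17982 → 0 full blocks, remainder 2675.
Within the partial block the first minute is 1800 frames and each further minute 1798, so 1 further minute boundary passed. Total skipped labels = 18 × 0 + 2 × 1 = 2.
Non-drop label index = 2675 + 2 = 2677; at 30 labels/s that is 00:01:29:07, i.e. DF 00:01:29;07.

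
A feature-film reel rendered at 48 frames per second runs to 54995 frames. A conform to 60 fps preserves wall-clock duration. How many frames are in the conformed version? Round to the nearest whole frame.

68744 frames

Frames at target rate = 54995 × (60) / (48) = 274975/4 ≈ 68743.750.
Nearest whole frame: 68744.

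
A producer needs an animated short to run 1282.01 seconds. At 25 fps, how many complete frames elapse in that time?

32050 frames

Frames = 1282.01 × 25 = 128201/4 ≈ 32050.2500.
Complete frames: 32050.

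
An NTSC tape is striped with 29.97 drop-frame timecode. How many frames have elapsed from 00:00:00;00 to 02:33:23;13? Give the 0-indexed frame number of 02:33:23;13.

As if non-drop at 30 labels/s: (2 × 3600 + 33 × 60 + 23) × 30 + 13 = 276103.
Minute boundaries passed: 153; those not divisible by 10: 153 − 15 = 138; dropped labels = 2 × 138 = 276.
Actual frame index = 276103 − 276 = 275827.

275827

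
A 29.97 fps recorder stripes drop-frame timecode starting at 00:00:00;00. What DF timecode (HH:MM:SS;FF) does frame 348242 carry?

03:13:39;20

Each 10-minute DF block holds 10 × 60 × 30 − 9 × 2 = 17982 frames. 348242 ÷ 17982 → 19 full blocks, remainder 6584.
Within the partial block the first minute is 1800 frames and each further minute 1798, so 3 further minute boundaries passed. Total skipped labels = 18 × 19 + 2 × 3 = 348.
Non-drop label index = 348242 + 348 = 348590; at 30 labels/s that is 03:13:39:20, i.e. DF 03:13:39;20.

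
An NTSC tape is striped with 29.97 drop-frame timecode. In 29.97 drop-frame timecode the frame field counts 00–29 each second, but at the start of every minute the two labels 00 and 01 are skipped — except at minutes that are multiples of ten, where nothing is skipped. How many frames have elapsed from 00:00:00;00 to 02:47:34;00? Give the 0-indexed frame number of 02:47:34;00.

As if non-drop at 30 labels/s: (2 × 3600 + 47 × 60 + 34) × 30 + 0 = 301620.
Minute boundaries passed: 167; those not divisible by 10: 167 − 16 = 151; dropped labels = 2 × 151 = 302.
Actual frame index = 301620 − 302 = 301318.

301318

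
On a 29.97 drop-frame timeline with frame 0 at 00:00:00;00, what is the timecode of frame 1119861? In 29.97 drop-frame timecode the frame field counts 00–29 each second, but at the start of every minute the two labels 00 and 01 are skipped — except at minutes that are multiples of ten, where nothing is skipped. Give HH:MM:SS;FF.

10:22:46;01

Each 10-minute DF block holds 10 × 60 × 30 − 9 × 2 = 17982 frames. 1119861 ÷ 17982 → 62 full blocks, remainder 4977.
Within the partial block the first minute is 1800 frames and each further minute 1798, so 2 further minute boundaries passed. Total skipped labels = 18 × 62 + 2 × 2 = 1120.
Non-drop label index = 1119861 + 1120 = 1120981; at 30 labels/s that is 10:22:46:01, i.e. DF 10:22:46;01.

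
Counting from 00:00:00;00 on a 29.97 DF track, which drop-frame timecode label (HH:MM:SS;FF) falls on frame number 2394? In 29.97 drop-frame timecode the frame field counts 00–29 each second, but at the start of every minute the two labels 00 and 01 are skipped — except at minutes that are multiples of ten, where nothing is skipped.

00:01:19;26

Each 10-minute DF block holds 10 × 60 × 30 − 9 × 2 = 17982 frames. 2394 ÷ 17982 → 0 full blocks, remainder 2394.
Within the partial block the first minute is 1800 frames and each further minute 1798, so 1 further minute boundary passed. Total skipped labels = 18 × 0 + 2 × 1 = 2.
Non-drop label index = 2394 + 2 = 2396; at 30 labels/s that is 00:01:19:26, i.e. DF 00:01:19;26.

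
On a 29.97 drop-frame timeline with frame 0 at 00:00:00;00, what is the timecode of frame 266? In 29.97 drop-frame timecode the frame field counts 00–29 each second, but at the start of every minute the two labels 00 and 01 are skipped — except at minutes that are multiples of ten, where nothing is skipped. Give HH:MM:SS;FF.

00:00:08;26

Ten DF minutes hold 17982 frames, so frame 266 lies in block 0 (frames 0–17981) with 266 frames into that block.
The block's first minute is 1800 frames and the rest 1798 each; 266 frames reaches minute 0, so 0 × 18 + 0 × 2 = 0 labels have been skipped so far.
Adding those back, label number 266 + 0 = 266 at 30 labels/s is 8 s + 26 f = 0 h 0 min 8 s frame 26, i.e. 00:00:08;26.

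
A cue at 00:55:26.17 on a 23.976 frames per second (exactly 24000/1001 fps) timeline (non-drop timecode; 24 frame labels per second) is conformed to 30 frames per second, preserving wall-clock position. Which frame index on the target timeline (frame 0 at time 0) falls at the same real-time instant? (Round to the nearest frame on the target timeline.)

frame 99901

Source frame index: (0×3600 + 55×60 + 26) × 24 + 17 = 79841.
Real time: 79841 / (24000/1001) = 79920841/24000 s.
Target frame: (79920841/24000) × (30) = 79920841/800 ≈ 99901.051 → 99901.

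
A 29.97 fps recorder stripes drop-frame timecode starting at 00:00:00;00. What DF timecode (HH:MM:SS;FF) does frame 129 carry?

Ten DF minutes hold 17982 frames, so frame 129 lies in block 0 (frames 0–17981) with 129 frames into that block.
The block's first minute is 1800 frames and the rest 1798 each; 129 frames reaches minute 0, so 0 × 18 + 0 × 2 = 0 labels have been skipped so far.
Adding those back, label number 129 + 0 = 129 at 30 labels/s is 4 s + 9 f = 0 h 0 min 4 s frame 9, i.e. 00:00:04;09.

00:00:04;09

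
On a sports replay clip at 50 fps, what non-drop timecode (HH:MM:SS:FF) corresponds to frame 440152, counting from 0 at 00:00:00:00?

02:26:43:02

440152 ÷ 50 = 8803 full seconds, remainder 2 frames.
8803 s = 2 h 26 min 43 s.
Timecode: 02:26:43:02.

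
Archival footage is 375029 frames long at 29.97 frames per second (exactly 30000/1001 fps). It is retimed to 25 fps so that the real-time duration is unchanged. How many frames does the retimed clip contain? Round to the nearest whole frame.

312837 frames

Frames at target rate = 375029 × (25) / (30000/1001) = 375404029/1200 ≈ 312836.691.
Nearest whole frame: 312837.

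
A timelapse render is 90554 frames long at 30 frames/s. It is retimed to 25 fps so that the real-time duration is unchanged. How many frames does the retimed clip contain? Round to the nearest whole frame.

Frames at target rate = 90554 × (25) / (30) = 226385/3 ≈ 75461.667.
Nearest whole frame: 75462.

75462 frames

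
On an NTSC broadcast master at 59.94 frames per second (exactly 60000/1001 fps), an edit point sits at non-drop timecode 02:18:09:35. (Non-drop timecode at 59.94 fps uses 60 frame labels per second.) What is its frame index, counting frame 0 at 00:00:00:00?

Total seconds to the label: (2 × 3600 + 18 × 60 + 9) = 8289.
Frame index = 8289 × 60 + 35 = 497375.

497375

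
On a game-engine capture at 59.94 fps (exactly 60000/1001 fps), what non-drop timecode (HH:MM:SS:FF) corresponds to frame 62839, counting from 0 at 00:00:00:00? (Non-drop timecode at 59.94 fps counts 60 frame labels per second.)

62839 ÷ 60 = 1047 full seconds, remainder 19 frames.
1047 s = 0 h 17 min 27 s.
Timecode: 00:17:27:19.

00:17:27:19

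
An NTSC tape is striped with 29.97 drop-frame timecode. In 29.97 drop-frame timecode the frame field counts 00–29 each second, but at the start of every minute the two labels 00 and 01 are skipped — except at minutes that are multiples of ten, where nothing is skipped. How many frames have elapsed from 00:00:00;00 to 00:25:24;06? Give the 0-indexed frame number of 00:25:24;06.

45680

As if non-drop at 30 labels/s: (0 × 3600 + 25 × 60 + 24) × 30 + 6 = 45726.
Minute boundaries passed: 25; those not divisible by 10: 25 − 2 = 23; dropped labels = 2 × 23 = 46.
Actual frame index = 45726 − 46 = 45680.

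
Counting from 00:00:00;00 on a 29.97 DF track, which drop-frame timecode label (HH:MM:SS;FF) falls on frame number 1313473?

12:10:26;07

Ten DF minutes hold 17982 frames, so frame 1313473 lies in block 73 (frames 1312686–1330667) with 787 frames into that block.
The block's first minute is 1800 frames and the rest 1798 each; 787 frames reaches minute 0, so 73 × 18 + 0 × 2 = 1314 labels have been skipped so far.
Adding those back, label number 1313473 + 1314 = 1314787 at 30 labels/s is 43826 s + 7 f = 12 h 10 min 26 s frame 7, i.e. 12:10:26;07.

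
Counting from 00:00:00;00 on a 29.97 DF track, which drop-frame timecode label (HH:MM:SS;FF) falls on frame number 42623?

00:23:42;05

Ten DF minutes hold 17982 frames, so frame 42623 lies in block 2 (frames 35964–53945) with 6659 frames into that block.
The block's first minute is 1800 frames and the rest 1798 each; 6659 frames reaches minute 3, so 2 × 18 + 3 × 2 = 42 labels have been skipped so far.
Adding those back, label number 42623 + 42 = 42665 at 30 labels/s is 1422 s + 5 f = 0 h 23 min 42 s frame 5, i.e. 00:23:42;05.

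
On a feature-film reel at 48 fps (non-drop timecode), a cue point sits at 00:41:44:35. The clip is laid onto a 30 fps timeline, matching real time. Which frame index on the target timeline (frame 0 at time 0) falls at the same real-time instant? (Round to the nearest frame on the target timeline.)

frame 75142

Source frame index: (0×3600 + 41×60 + 44) × 48 + 35 = 120227.
Real time: 120227 / (48) = 120227/48 s.
Target frame: (120227/48) × (30) = 601135/8 ≈ 75141.875 → 75142.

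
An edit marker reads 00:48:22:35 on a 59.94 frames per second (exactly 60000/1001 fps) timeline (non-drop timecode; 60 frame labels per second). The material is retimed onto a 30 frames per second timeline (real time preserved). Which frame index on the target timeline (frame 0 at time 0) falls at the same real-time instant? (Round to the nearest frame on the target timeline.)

frame 87165

Source frame index: (0×3600 + 48×60 + 22) × 60 + 35 = 174155.
Real time: 174155 / (60000/1001) = 34865831/12000 s.
Target frame: (34865831/12000) × (30) = 34865831/400 ≈ 87164.577 → 87165.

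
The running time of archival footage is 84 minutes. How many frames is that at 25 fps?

84 min = 5040 s.
Frames = 5040 × 25 = 126000.

126000 frames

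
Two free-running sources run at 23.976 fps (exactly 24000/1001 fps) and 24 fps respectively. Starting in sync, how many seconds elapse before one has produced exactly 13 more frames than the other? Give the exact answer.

13013/24 seconds

The gap grows by |24 − 24000/1001| = 24/1001 frames per second.
Time for a 13-frame gap: 13 ÷ (24/1001) = 13013/24 s.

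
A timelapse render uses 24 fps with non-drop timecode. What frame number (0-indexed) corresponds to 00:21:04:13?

Total seconds to the label: (0 × 3600 + 21 × 60 + 4) = 1264.
Frame index = 1264 × 24 + 13 = 30349.

frame 30349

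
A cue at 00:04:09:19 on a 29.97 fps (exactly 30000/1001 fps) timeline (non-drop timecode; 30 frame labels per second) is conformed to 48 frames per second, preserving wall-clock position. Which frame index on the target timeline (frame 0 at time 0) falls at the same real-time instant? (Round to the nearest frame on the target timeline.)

Source frame index: (0×3600 + 4×60 + 9) × 30 + 19 = 7489.
Real time: 7489 / (30000/1001) = 7496489/30000 s.
Target frame: (7496489/30000) × (48) = 7496489/625 ≈ 11994.382 → 11994.

frame 11994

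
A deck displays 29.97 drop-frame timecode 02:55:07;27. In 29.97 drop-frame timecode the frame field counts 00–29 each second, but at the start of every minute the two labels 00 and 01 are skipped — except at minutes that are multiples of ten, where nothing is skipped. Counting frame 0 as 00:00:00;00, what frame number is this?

As if non-drop at 30 labels/s: (2 × 3600 + 55 × 60 + 7) × 30 + 27 = 315237.
Minute boundaries passed: 175; those not divisible by 10: 175 − 17 = 158; dropped labels = 2 × 158 = 316.
Actual frame index = 315237 − 316 = 314921.

314921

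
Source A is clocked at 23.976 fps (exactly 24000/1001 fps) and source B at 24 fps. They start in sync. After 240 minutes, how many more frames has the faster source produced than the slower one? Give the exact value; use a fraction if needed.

240 min = 14400 s.
A emits 24000/1001 × 14400 = 345600000/1001 frames; B emits 24 × 14400 = 345600.
Difference = 345600/1001 frames (≈ 345.2547); B is ahead of A.

345600/1001 frames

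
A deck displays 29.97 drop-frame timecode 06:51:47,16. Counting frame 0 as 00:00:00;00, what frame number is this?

740486

As if non-drop at 30 labels/s: (6 × 3600 + 51 × 60 + 47) × 30 + 16 = 741226.
Minute boundaries passed: 411; those not divisible by 10: 411 − 41 = 370; dropped labels = 2 × 370 = 740.
Actual frame index = 741226 − 740 = 740486.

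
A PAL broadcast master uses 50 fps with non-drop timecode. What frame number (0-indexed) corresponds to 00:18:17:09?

Total seconds to the label: (0 × 3600 + 18 × 60 + 17) = 1097.
Frame index = 1097 × 50 + 9 = 54859.

54859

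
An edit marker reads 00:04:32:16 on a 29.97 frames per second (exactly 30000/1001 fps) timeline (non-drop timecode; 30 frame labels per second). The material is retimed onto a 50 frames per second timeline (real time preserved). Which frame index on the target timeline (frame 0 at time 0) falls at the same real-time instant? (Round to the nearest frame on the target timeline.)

Source frame index: (0×3600 + 4×60 + 32) × 30 + 16 = 8176.
Real time: 8176 / (30000/1001) = 511511/1875 s.
Target frame: (511511/1875) × (50) = 1023022/75 ≈ 13640.293 → 13640.

frame 13640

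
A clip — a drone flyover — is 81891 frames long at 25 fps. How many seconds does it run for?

3275.64 seconds

Running time = 81891 / (25) = 3275.64 s.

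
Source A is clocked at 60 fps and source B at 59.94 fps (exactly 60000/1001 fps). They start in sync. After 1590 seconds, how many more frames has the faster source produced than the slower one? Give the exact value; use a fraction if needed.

A emits 60 × 1590 = 95400 frames; B emits 60000/1001 × 1590 = 95400000/1001.
Difference = 95400/1001 frames (≈ 95.3047); B is behind A.

95400/1001 frames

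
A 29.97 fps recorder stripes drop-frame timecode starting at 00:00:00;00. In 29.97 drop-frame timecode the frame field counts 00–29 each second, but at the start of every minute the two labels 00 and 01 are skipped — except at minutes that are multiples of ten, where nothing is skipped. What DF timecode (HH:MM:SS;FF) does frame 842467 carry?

Each 10-minute DF block holds 10 × 60 × 30 − 9 × 2 = 17982 frames. 842467 ÷ 17982 → 46 full blocks, remainder 15295.
Within the partial block the first minute is 1800 frames and each further minute 1798, so 8 further minute boundaries passed. Total skipped labels = 18 × 46 + 2 × 8 = 844.
Non-drop label index = 842467 + 844 = 843311; at 30 labels/s that is 07:48:30:11, i.e. DF 07:48:30;11.

07:48:30;11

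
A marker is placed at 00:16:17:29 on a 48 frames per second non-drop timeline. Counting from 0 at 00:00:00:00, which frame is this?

46925

Total seconds to the label: (0 × 3600 + 16 × 60 + 17) = 977.
Frame index = 977 × 48 + 29 = 46925.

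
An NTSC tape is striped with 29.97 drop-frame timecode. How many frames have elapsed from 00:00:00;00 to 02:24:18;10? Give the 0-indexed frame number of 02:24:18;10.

Complete 10-minute blocks: 14, each 17982 frames → 251748.
Remaining 4 whole minutes in the current block: 1800 + 3 × 1798 = 7194 frames.
Within the current minute: 18 × 30 + 10 − 2 = 548 (labels ;00/;01 skipped at this minute). Total = 251748 + 7194 + 548 = 259490.

259490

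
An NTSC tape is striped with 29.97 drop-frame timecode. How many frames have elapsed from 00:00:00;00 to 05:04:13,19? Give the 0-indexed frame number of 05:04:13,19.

As if non-drop at 30 labels/s: (5 × 3600 + 4 × 60 + 13) × 30 + 19 = 547609.
Minute boundaries passed: 304; those not divisible by 10: 304 − 30 = 274; dropped labels = 2 × 274 = 548.
Actual frame index = 547609 − 548 = 547061.

547061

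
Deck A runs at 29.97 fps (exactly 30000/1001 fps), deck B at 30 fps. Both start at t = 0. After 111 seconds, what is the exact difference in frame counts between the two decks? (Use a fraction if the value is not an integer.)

3330/1001 frames

A emits 30000/1001 × 111 = 3330000/1001 frames; B emits 30 × 111 = 3330.
Difference = 3330/1001 frames (≈ 3.3267); B is ahead of A.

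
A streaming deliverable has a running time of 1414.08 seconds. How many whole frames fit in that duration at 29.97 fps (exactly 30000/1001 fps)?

42380 frames

Frames = 1414.08 × 30000/1001 = 42422400/1001 ≈ 42380.0200.
Complete frames: 42380.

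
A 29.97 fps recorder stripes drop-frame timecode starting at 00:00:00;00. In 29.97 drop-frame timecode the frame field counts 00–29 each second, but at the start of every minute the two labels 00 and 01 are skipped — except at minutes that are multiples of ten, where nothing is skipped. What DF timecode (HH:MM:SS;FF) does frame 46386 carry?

00:25:47;22

Ten DF minutes hold 17982 frames, so frame 46386 lies in block 2 (frames 35964–53945) with 10422 frames into that block.
The block's first minute is 1800 frames and the rest 1798 each; 10422 frames reaches minute 5, so 2 × 18 + 5 × 2 = 46 labels have been skipped so far.
Adding those back, label number 46386 + 46 = 46432 at 30 labels/s is 1547 s + 22 f = 0 h 25 min 47 s frame 22, i.e. 00:25:47;22.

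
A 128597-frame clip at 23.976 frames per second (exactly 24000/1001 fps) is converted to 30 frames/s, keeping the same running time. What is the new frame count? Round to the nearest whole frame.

Frames at target rate = 128597 × (30) / (24000/1001) = 128725597/800 ≈ 160906.996.
Nearest whole frame: 160907.

160907 frames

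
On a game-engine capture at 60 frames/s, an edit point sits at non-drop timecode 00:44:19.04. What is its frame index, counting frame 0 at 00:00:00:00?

159544

Total seconds to the label: (0 × 3600 + 44 × 60 + 19) = 2659.
Frame index = 2659 × 60 + 4 = 159544.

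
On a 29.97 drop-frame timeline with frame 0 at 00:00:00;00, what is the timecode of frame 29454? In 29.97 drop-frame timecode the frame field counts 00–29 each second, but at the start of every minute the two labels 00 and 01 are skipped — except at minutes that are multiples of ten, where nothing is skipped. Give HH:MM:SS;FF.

00:16:22;24

Each 10-minute DF block holds 10 × 60 × 30 − 9 × 2 = 17982 frames. 29454 ÷ 17982 → 1 full block, remainder 11472.
Within the partial block the first minute is 1800 frames and each further minute 1798, so 6 further minute boundaries passed. Total skipped labels = 18 × 1 + 2 × 6 = 30.
Non-drop label index = 29454 + 30 = 29484; at 30 labels/s that is 00:16:22:24, i.e. DF 00:16:22;24.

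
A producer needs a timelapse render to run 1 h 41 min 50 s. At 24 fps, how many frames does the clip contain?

146640 frames

1 h 41 min 50 s = 6110 s.
Frames = 6110 × 24 = 146640.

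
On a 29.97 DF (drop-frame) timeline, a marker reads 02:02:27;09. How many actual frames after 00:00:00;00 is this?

220199

As if non-drop at 30 labels/s: (2 × 3600 + 2 × 60 + 27) × 30 + 9 = 220419.
Minute boundaries passed: 122; those not divisible by 10: 122 − 12 = 110; dropped labels = 2 × 110 = 220.
Actual frame index = 220419 − 220 = 220199.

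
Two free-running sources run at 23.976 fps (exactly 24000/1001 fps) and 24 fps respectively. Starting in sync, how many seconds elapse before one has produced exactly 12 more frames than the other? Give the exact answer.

500.5 seconds

The gap grows by |24 − 24000/1001| = 24/1001 frames per second.
Time for a 12-frame gap: 12 ÷ (24/1001) = 500.5 s.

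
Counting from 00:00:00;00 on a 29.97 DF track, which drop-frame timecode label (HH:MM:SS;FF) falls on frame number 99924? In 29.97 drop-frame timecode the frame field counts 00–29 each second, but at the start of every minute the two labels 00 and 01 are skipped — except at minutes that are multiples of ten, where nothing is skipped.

Each 10-minute DF block holds 10 × 60 × 30 − 9 × 2 = 17982 frames. 99924 ÷ 17982 → 5 full blocks, remainder 10014.
Within the partial block the first minute is 1800 frames and each further minute 1798, so 5 further minute boundaries passed. Total skipped labels = 18 × 5 + 2 × 5 = 100.
Non-drop label index = 99924 + 100 = 100024; at 30 labels/s that is 00:55:34:04, i.e. DF 00:55:34;04.

00:55:34;04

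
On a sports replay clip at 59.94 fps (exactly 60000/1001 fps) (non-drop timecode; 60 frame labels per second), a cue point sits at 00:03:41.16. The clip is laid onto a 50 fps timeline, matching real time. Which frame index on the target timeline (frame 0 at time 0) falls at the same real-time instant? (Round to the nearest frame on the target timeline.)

Source frame index: (0×3600 + 3×60 + 41) × 60 + 16 = 13276.
Real time: 13276 / (60000/1001) = 3322319/15000 s.
Target frame: (3322319/15000) × (50) = 3322319/300 ≈ 11074.397 → 11074.

frame 11074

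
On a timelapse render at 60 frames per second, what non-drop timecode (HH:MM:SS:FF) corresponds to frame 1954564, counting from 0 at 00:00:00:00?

09:02:56:04

1954564 ÷ 60 = 32576 full seconds, remainder 4 frames.
32576 s = 9 h 2 min 56 s.
Timecode: 09:02:56:04.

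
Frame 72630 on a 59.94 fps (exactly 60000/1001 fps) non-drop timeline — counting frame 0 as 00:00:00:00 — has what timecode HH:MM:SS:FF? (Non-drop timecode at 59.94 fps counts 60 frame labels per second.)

72630 ÷ 60 = 1210 full seconds, remainder 30 frames.
1210 s = 0 h 20 min 10 s.
Timecode: 00:20:10:30.

00:20:10:30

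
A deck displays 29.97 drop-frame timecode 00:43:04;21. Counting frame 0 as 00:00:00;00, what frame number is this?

77463

As if non-drop at 30 labels/s: (0 × 3600 + 43 × 60 + 4) × 30 + 21 = 77541.
Minute boundaries passed: 43; those not divisible by 10: 43 − 4 = 39; dropped labels = 2 × 39 = 78.
Actual frame index = 77541 − 78 = 77463.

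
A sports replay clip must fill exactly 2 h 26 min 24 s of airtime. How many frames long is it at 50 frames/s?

439200 frames

2 h 26 min 24 s = 8784 s.
Frames = 8784 × 50 = 439200.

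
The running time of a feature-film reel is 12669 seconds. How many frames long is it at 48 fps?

608112 frames

Frames = 12669 × 48 = 608112.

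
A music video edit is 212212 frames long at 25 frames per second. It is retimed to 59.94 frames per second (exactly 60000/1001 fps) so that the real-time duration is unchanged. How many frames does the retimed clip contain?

508800 frames

Target frames = source frames × (target rate / source rate) = 212212 × (60000/1001)/(25) = 212212 × 2400/1001 = 508800.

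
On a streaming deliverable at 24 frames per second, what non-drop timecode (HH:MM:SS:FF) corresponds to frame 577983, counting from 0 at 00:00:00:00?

06:41:22:15

577983 ÷ 24 = 24082 full seconds, remainder 15 frames.
24082 s = 6 h 41 min 22 s.
Timecode: 06:41:22:15.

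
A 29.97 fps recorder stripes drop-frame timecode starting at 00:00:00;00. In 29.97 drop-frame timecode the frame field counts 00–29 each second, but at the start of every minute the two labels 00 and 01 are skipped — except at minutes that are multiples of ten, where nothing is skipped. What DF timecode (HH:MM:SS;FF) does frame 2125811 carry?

Each 10-minute DF block holds 10 × 60 × 30 − 9 × 2 = 17982 frames. 2125811 ÷ 17982 → 118 full blocks, remainder 3935.
Within the partial block the first minute is 1800 frames and each further minute 1798, so 2 further minute boundaries passed. Total skipped labels = 18 × 118 + 2 × 2 = 2128.
Non-drop label index = 2125811 + 2128 = 2127939; at 30 labels/s that is 19:42:11:09, i.e. DF 19:42:11;09.

19:42:11;09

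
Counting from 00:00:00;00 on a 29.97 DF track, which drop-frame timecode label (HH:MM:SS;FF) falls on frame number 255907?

02:22:18;23

Ten DF minutes hold 17982 frames, so frame 255907 lies in block 14 (frames 251748–269729) with 4159 frames into that block.
The block's first minute is 1800 frames and the rest 1798 each; 4159 frames reaches minute 2, so 14 × 18 + 2 × 2 = 256 labels have been skipped so far.
Adding those back, label number 255907 + 256 = 256163 at 30 labels/s is 8538 s + 23 f = 2 h 22 min 18 s frame 23, i.e. 02:22:18;23.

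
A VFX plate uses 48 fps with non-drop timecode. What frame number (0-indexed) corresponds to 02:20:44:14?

Total seconds to the label: (2 × 3600 + 20 × 60 + 44) = 8444.
Frame index = 8444 × 48 + 14 = 405326.

frame 405326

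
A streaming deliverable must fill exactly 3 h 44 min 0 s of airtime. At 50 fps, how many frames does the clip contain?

3 h 44 min 0 s = 13440 s.
Frames = 13440 × 50 = 672000.

672000 frames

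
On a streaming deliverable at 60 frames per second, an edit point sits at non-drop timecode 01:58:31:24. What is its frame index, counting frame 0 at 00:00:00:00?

frame 426684

Total seconds to the label: (1 × 3600 + 58 × 60 + 31) = 7111.
Frame index = 7111 × 60 + 24 = 426684.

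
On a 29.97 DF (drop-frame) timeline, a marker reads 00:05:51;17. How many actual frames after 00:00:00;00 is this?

Complete 10-minute blocks: 0, each 17982 frames → 0.
Remaining 5 whole minutes in the current block: 1800 + 4 × 1798 = 8992 frames.
Within the current minute: 51 × 30 + 17 − 2 = 1545 (labels ;00/;01 skipped at this minute). Total = 0 + 8992 + 1545 = 10537.

10537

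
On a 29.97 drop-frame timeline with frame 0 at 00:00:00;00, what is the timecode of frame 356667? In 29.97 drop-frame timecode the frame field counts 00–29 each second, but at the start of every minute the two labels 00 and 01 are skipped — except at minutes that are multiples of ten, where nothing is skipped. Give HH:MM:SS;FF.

Ten DF minutes hold 17982 frames, so frame 356667 lies in block 19 (frames 341658–359639) with 15009 frames into that block.
The block's first minute is 1800 frames and the rest 1798 each; 15009 frames reaches minute 8, so 19 × 18 + 8 × 2 = 358 labels have been skipped so far.
Adding those back, label number 356667 + 358 = 357025 at 30 labels/s is 11900 s + 25 f = 3 h 18 min 20 s frame 25, i.e. 03:18:20;25.

03:18:20;25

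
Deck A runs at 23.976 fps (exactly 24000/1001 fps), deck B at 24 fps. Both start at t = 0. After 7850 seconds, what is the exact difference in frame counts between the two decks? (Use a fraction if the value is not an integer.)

A emits 24000/1001 × 7850 = 188400000/1001 frames; B emits 24 × 7850 = 188400.
Difference = 188400/1001 frames (≈ 188.2118); B is ahead of A.

188400/1001 frames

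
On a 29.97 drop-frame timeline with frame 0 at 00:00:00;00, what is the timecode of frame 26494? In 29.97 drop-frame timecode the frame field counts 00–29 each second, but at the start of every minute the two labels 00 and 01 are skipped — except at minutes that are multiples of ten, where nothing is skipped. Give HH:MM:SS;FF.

00:14:44;00

Ten DF minutes hold 17982 frames, so frame 26494 lies in block 1 (frames 17982–35963) with 8512 frames into that block.
The block's first minute is 1800 frames and the rest 1798 each; 8512 frames reaches minute 4, so 1 × 18 + 4 × 2 = 26 labels have been skipped so far.
Adding those back, label number 26494 + 26 = 26520 at 30 labels/s is 884 s + 0 f = 0 h 14 min 44 s frame 0, i.e. 00:14:44;00.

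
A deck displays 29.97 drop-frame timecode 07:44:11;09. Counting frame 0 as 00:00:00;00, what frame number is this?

834703

Complete 10-minute blocks: 46, each 17982 frames → 827172.
Remaining 4 whole minutes in the current block: 1800 + 3 × 1798 = 7194 frames.
Within the current minute: 11 × 30 + 9 − 2 = 337 (labels ;00/;01 skipped at this minute). Total = 827172 + 7194 + 337 = 834703.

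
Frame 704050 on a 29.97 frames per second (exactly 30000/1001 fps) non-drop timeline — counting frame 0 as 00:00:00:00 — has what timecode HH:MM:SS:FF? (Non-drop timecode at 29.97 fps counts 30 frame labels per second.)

06:31:08:10

704050 ÷ 30 = 23468 full seconds, remainder 10 frames.
23468 s = 6 h 31 min 8 s.
Timecode: 06:31:08:10.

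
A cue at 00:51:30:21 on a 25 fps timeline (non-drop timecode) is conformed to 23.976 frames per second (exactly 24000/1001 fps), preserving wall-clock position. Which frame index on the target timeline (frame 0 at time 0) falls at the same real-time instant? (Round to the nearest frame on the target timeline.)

Source frame index: (0×3600 + 51×60 + 30) × 25 + 21 = 77271.
Real time: 77271 / (25) = 77271/25 s.
Target frame: (77271/25) × (24000/1001) = 74180160/1001 ≈ 74106.054 → 74106.

frame 74106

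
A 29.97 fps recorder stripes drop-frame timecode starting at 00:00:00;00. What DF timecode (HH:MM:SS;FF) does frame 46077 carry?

Each 10-minute DF block holds 10 × 60 × 30 − 9 × 2 = 17982 frames. 46077 ÷ 17982 → 2 full blocks, remainder 10113.
Within the partial block the first minute is 1800 frames and each further minute 1798, so 5 further minute boundaries passed. Total skipped labels = 18 × 2 + 2 × 5 = 46.
Non-drop label index = 46077 + 46 = 46123; at 30 labels/s that is 00:25:37:13, i.e. DF 00:25:37;13.

00:25:37;13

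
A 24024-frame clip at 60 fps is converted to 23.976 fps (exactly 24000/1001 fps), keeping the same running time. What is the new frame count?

9600 frames

Target frames = source frames × (target rate / source rate) = 24024 × (24000/1001)/(60) = 24024 × 400/1001 = 9600.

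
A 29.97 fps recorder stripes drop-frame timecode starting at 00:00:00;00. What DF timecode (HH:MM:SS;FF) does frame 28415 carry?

00:15:48;03

Each 10-minute DF block holds 10 × 60 × 30 − 9 × 2 = 17982 frames. 28415 ÷ 17982 → 1 full block, remainder 10433.
Within the partial block the first minute is 1800 frames and each further minute 1798, so 5 further minute boundaries passed. Total skipped labels = 18 × 1 + 2 × 5 = 28.
Non-drop label index = 28415 + 28 = 28443; at 30 labels/s that is 00:15:48:03, i.e. DF 00:15:48;03.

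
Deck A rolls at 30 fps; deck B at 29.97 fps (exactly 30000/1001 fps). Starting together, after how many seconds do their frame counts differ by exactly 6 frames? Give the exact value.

The gap grows by |30000/1001 − 30| = 30/1001 frames per second.
Time for a 6-frame gap: 6 ÷ (30/1001) = 200.2 s.

200.2 seconds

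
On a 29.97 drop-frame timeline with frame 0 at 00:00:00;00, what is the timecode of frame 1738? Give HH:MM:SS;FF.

Ten DF minutes hold 17982 frames, so frame 1738 lies in block 0 (frames 0–17981) with 1738 frames into that block.
The block's first minute is 1800 frames and the rest 1798 each; 1738 frames reaches minute 0, so 0 × 18 + 0 × 2 = 0 labels have been skipped so far.
Adding those back, label number 1738 + 0 = 1738 at 30 labels/s is 57 s + 28 f = 0 h 0 min 57 s frame 28, i.e. 00:00:57;28.

00:00:57;28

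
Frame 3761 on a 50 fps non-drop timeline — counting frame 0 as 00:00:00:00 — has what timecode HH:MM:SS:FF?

3761 ÷ 50 = 75 full seconds, remainder 11 frames.
75 s = 0 h 1 min 15 s.
Timecode: 00:01:15:11.

00:01:15:11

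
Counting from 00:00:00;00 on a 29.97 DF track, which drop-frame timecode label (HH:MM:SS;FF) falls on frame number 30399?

00:16:54;09

Ten DF minutes hold 17982 frames, so frame 30399 lies in block 1 (frames 17982–35963) with 12417 frames into that block.
The block's first minute is 1800 frames and the rest 1798 each; 12417 frames reaches minute 6, so 1 × 18 + 6 × 2 = 30 labels have been skipped so far.
Adding those back, label number 30399 + 30 = 30429 at 30 labels/s is 1014 s + 9 f = 0 h 16 min 54 s frame 9, i.e. 00:16:54;09.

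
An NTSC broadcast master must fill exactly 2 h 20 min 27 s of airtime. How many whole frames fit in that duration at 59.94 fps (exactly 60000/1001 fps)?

505114 frames

2 h 20 min 27 s = 8427 s.
Frames = 8427 × 60000/1001 = 505620000/1001 ≈ 505114.8851.
Complete frames: 505114.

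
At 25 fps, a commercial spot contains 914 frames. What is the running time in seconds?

36.56 seconds

Running time = 914 / (25) = 36.56 s.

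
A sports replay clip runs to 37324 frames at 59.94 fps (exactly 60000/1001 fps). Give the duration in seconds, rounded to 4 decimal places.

Running time = 37324 × 1001/60000 = 9340331/15000 s ≈ 622.6887 s.

622.6887 seconds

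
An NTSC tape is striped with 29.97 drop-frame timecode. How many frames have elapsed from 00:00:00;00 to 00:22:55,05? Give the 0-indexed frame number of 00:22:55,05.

41215

Complete 10-minute blocks: 2, each 17982 frames → 35964.
Remaining 2 whole minutes in the current block: 1800 + 1 × 1798 = 3598 frames.
Within the current minute: 55 × 30 + 5 − 2 = 1653 (labels ;00/;01 skipped at this minute). Total = 35964 + 3598 + 1653 = 41215.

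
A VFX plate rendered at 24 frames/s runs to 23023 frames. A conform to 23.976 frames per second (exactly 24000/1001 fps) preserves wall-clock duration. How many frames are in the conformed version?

Target frames = source frames × (target rate / source rate) = 23023 × (24000/1001)/(24) = 23023 × 1000/1001 = 23000.

23000 frames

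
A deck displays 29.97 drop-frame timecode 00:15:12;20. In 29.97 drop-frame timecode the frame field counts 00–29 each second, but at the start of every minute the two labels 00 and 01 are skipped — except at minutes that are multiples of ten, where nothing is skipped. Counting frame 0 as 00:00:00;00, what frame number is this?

27352

Complete 10-minute blocks: 1, each 17982 frames → 17982.
Remaining 5 whole minutes in the current block: 1800 + 4 × 1798 = 8992 frames.
Within the current minute: 12 × 30 + 20 − 2 = 378 (labels ;00/;01 skipped at this minute). Total = 17982 + 8992 + 378 = 27352.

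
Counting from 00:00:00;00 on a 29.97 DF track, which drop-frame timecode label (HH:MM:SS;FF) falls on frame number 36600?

00:20:21;06

Ten DF minutes hold 17982 frames, so frame 36600 lies in block 2 (frames 35964–53945) with 636 frames into that block.
The block's first minute is 1800 frames and the rest 1798 each; 636 frames reaches minute 0, so 2 × 18 + 0 × 2 = 36 labels have been skipped so far.
Adding those back, label number 36600 + 36 = 36636 at 30 labels/s is 1221 s + 6 f = 0 h 20 min 21 s frame 6, i.e. 00:20:21;06.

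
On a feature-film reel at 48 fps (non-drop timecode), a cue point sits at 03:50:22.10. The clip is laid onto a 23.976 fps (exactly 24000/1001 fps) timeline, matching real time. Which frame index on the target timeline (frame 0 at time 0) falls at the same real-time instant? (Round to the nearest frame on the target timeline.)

Source frame index: (3×3600 + 50×60 + 22) × 48 + 10 = 663466.
Real time: 663466 / (48) = 331733/24 s.
Target frame: (331733/24) × (24000/1001) = 331733000/1001 ≈ 331401.598 → 331402.

frame 331402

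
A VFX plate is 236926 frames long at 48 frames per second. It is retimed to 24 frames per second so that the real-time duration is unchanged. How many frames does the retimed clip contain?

118463 frames

Target frames = source frames × (target rate / source rate) = 236926 × (24)/(48) = 236926 × 1/2 = 118463.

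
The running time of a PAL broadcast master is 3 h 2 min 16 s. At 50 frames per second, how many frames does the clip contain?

546800 frames

3 h 2 min 16 s = 10936 s.
Frames = 10936 × 50 = 546800.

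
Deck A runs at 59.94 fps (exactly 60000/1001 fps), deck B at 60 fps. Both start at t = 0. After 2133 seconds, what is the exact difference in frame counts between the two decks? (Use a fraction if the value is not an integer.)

A emits 60000/1001 × 2133 = 127980000/1001 frames; B emits 60 × 2133 = 127980.
Difference = 127980/1001 frames (≈ 127.8521); B is ahead of A.

127980/1001 frames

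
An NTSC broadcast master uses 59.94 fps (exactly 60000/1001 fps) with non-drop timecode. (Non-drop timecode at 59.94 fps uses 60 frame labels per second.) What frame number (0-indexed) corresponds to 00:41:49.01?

frame 150541

Total seconds to the label: (0 × 3600 + 41 × 60 + 49) = 2509.
Frame index = 2509 × 60 + 1 = 150541.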